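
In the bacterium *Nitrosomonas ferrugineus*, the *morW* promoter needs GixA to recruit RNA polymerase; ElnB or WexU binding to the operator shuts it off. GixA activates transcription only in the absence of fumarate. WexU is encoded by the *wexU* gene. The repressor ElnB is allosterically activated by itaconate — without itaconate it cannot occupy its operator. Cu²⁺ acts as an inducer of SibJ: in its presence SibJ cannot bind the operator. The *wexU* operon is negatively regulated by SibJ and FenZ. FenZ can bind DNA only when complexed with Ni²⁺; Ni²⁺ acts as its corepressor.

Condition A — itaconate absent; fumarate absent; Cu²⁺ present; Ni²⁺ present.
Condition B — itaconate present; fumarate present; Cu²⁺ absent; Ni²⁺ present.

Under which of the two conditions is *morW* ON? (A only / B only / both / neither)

Condition A:
Itaconate is absent, so ElnB is inactive.
Fumarate is absent, so GixA is active.
Cu²⁺ is present, so SibJ is inactive.
Ni²⁺ is present, so FenZ is active.
With repressor FenZ bound, *wexU* is not transcribed.
So WexU is not produced.
No repressor is bound and GixA is active, so *morW* is transcribed.
→ *morW* is ON in A.
Condition B:
Itaconate is present, so ElnB is active.
Fumarate is present, so GixA is inactive.
Cu²⁺ is absent, so SibJ is active.
Ni²⁺ is present, so FenZ is active.
With repressor SibJ bound, *wexU* is not transcribed.
So WexU is not produced.
With repressor ElnB bound, *morW* is not transcribed.
→ *morW* is OFF in B.

A only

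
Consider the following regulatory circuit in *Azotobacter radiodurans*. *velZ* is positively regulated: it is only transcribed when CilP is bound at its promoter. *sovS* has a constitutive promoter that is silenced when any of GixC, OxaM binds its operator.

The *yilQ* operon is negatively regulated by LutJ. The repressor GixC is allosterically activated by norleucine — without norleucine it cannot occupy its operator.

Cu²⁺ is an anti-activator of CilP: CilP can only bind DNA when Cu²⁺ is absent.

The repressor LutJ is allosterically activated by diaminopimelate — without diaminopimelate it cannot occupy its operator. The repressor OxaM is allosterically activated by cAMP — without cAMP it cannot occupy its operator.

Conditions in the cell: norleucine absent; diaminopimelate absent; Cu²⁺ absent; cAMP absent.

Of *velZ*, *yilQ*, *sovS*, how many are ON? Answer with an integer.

3

Cu²⁺ is absent, so CilP is active.
No repressor is bound and CilP is active, so *velZ* is transcribed.
→ *velZ* is ON.
Diaminopimelate is absent, so LutJ is inactive.
With no repressor bound, *yilQ* is transcribed.
→ *yilQ* is ON.
Norleucine is absent, so GixC is inactive.
cAMP is absent, so OxaM is inactive.
With no repressor bound, *sovS* is transcribed.
→ *sovS* is ON.
3 of the 3 genes are transcribed.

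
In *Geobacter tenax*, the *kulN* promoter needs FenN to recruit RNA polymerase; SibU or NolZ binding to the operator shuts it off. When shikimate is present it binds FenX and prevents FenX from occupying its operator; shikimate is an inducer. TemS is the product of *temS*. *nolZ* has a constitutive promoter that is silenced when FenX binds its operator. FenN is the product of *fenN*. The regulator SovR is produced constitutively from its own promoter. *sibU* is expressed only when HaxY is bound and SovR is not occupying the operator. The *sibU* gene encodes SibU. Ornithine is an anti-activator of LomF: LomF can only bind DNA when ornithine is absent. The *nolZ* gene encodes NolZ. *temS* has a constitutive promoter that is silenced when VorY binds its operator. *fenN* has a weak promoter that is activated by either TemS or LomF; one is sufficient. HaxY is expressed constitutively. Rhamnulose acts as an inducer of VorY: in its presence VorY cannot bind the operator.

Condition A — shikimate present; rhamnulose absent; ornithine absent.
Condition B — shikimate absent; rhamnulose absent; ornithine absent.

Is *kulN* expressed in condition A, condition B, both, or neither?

B only

Condition A:
HaxY is produced constitutively and is active.
SovR is produced constitutively and is active.
With repressor SovR bound, *sibU* is not transcribed.
So SibU is not produced.
Shikimate is present, so FenX is inactive.
With no repressor bound, *nolZ* is transcribed.
So NolZ is produced and active.
Rhamnulose is absent, so VorY is active.
With repressor VorY bound, *temS* is not transcribed.
So TemS is not produced.
Ornithine is absent, so LomF is active.
Activator LomF is present, so *fenN* is transcribed.
So FenN is produced and active.
With repressor NolZ bound, *kulN* is not transcribed.
→ *kulN* is OFF in A.
Condition B:
HaxY is produced constitutively and is active.
SovR is produced constitutively and is active.
With repressor SovR bound, *sibU* is not transcribed.
So SibU is not produced.
Shikimate is absent, so FenX is active.
With repressor FenX bound, *nolZ* is not transcribed.
So NolZ is not produced.
Rhamnulose is absent, so VorY is active.
With repressor VorY bound, *temS* is not transcribed.
So TemS is not produced.
Ornithine is absent, so LomF is active.
Activator LomF is present, so *fenN* is transcribed.
So FenN is produced and active.
No repressor is bound and FenN is active, so *kulN* is transcribed.
→ *kulN* is ON in B.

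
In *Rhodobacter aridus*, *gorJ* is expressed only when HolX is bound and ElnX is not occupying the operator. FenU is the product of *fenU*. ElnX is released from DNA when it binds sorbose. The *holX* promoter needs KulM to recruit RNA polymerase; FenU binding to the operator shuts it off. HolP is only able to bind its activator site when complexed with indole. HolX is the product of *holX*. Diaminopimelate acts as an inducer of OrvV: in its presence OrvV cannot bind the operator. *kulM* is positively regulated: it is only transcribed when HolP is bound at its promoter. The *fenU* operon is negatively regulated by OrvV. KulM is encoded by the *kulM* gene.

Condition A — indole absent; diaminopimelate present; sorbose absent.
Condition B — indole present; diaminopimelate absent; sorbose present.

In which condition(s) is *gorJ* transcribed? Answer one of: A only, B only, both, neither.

Condition A:
Indole is absent, so HolP is inactive.
Required activator HolP is absent, so *kulM* is not transcribed.
So KulM is not produced.
Diaminopimelate is present, so OrvV is inactive.
With no repressor bound, *fenU* is transcribed.
So FenU is produced and active.
With repressor FenU bound, *holX* is not transcribed.
So HolX is not produced.
Sorbose is absent, so ElnX is active.
With repressor ElnX bound, *gorJ* is not transcribed.
→ *gorJ* is OFF in A.
Condition B:
Indole is present, so HolP is active.
No repressor is bound and HolP is active, so *kulM* is transcribed.
So KulM is produced and active.
Diaminopimelate is absent, so OrvV is active.
With repressor OrvV bound, *fenU* is not transcribed.
So FenU is not produced.
No repressor is bound and KulM is active, so *holX* is transcribed.
So HolX is produced and active.
Sorbose is present, so ElnX is inactive.
No repressor is bound and HolX is active, so *gorJ* is transcribed.
→ *gorJ* is ON in B.

B only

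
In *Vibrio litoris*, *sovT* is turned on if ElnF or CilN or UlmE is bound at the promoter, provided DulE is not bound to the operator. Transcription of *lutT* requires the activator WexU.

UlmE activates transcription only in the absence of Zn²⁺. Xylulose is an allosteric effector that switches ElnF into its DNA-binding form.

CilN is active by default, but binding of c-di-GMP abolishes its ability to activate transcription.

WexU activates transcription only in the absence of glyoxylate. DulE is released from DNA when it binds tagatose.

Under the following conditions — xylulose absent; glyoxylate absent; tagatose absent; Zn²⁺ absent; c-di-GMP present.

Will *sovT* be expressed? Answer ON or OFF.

OFF

Xylulose is absent, so ElnF is inactive.
Tagatose is absent, so DulE is active.
c-di-GMP is present, so CilN is inactive.
Zn²⁺ is absent, so UlmE is active.
With repressor DulE bound, *sovT* is not transcribed.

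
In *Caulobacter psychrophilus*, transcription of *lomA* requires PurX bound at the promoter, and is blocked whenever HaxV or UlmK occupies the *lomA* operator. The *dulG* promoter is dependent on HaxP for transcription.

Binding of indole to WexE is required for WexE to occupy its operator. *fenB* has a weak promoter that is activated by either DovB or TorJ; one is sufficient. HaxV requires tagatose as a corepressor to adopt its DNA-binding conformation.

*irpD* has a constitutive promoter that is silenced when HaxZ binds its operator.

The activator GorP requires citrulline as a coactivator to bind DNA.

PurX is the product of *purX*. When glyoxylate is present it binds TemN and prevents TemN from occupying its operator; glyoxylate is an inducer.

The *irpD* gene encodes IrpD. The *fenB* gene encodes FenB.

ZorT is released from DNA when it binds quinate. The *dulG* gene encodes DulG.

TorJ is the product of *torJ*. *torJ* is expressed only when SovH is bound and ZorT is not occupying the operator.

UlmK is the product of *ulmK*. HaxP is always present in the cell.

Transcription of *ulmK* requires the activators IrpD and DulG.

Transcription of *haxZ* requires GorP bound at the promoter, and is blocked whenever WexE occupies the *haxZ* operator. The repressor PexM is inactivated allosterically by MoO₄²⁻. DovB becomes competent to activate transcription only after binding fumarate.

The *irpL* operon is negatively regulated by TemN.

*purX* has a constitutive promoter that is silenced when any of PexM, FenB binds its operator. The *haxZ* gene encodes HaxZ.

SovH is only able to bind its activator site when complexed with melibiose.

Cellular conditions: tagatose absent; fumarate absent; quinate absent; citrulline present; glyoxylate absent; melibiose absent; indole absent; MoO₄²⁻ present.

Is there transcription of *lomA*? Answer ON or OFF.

Tagatose is absent, so HaxV is inactive.
MoO₄²⁻ is present, so PexM is inactive.
Fumarate is absent, so DovB is inactive.
Quinate is absent, so ZorT is active.
Melibiose is absent, so SovH is inactive.
With repressor ZorT bound, *torJ* is not transcribed.
So TorJ is not produced.
No activator is available at the *fenB* promoter, so *fenB* is not transcribed.
So FenB is not produced.
With no repressor bound, *purX* is transcribed.
So PurX is produced and active.
Indole is absent, so WexE is inactive.
Citrulline is present, so GorP is active.
No repressor is bound and GorP is active, so *haxZ* is transcribed.
So HaxZ is produced and active.
With repressor HaxZ bound, *irpD* is not transcribed.
So IrpD is not produced.
HaxP is produced constitutively and is active.
No repressor is bound and HaxP is active, so *dulG* is transcribed.
So DulG is produced and active.
Required activator IrpD is absent, so *ulmK* is not transcribed.
So UlmK is not produced.
No repressor is bound and PurX is active, so *lomA* is transcribed.

ON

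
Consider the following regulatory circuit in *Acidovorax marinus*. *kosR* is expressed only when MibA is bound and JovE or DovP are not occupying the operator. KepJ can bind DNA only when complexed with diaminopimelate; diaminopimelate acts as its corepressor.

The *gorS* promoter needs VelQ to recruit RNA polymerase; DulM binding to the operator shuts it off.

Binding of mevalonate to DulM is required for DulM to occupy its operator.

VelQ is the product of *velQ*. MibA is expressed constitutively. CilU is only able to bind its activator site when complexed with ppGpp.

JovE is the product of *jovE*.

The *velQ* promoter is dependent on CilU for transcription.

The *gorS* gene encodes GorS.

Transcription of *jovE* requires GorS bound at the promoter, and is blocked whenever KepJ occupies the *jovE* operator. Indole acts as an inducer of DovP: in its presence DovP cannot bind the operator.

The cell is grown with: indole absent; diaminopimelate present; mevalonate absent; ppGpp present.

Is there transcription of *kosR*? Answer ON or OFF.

MibA is produced constitutively and is active.
ppGpp is present, so CilU is active.
No repressor is bound and CilU is active, so *velQ* is transcribed.
So VelQ is produced and active.
Mevalonate is absent, so DulM is inactive.
No repressor is bound and VelQ is active, so *gorS* is transcribed.
So GorS is produced and active.
Diaminopimelate is present, so KepJ is active.
With repressor KepJ bound, *jovE* is not transcribed.
So JovE is not produced.
Indole is absent, so DovP is active.
With repressor DovP bound, *kosR* is not transcribed.

OFF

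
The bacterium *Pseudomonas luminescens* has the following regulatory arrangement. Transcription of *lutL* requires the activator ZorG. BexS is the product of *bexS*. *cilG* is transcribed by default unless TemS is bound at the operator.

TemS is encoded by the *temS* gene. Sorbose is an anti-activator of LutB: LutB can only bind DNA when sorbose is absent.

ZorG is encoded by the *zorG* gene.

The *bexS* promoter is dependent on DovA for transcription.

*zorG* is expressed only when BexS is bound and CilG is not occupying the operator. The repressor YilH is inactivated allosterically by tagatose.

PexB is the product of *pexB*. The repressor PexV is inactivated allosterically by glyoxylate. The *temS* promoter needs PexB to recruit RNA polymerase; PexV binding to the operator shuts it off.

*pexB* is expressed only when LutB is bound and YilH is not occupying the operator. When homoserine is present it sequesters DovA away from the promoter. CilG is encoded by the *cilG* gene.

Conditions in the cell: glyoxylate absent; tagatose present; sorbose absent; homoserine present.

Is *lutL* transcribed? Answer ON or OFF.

OFF

Tagatose is present, so YilH is inactive.
Sorbose is absent, so LutB is active.
No repressor is bound and LutB is active, so *pexB* is transcribed.
So PexB is produced and active.
Glyoxylate is absent, so PexV is active.
With repressor PexV bound, *temS* is not transcribed.
So TemS is not produced.
With no repressor bound, *cilG* is transcribed.
So CilG is produced and active.
Homoserine is present, so DovA is inactive.
Required activator DovA is absent, so *bexS* is not transcribed.
So BexS is not produced.
With repressor CilG bound, *zorG* is not transcribed.
So ZorG is not produced.
Required activator ZorG is absent, so *lutL* is not transcribed.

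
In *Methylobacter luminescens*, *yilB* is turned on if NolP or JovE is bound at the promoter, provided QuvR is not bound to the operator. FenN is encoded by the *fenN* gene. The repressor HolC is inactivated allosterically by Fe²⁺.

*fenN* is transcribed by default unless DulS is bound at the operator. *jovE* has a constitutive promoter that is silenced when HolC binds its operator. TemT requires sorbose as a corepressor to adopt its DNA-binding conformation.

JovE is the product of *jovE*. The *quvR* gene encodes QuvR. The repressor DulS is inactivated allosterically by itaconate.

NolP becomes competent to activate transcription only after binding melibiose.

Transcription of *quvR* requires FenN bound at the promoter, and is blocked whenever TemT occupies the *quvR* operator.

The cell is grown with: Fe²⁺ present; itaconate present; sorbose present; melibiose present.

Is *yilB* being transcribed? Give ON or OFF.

Melibiose is present, so NolP is active.
Fe²⁺ is present, so HolC is inactive.
With no repressor bound, *jovE* is transcribed.
So JovE is produced and active.
Itaconate is present, so DulS is inactive.
With no repressor bound, *fenN* is transcribed.
So FenN is produced and active.
Sorbose is present, so TemT is active.
With repressor TemT bound, *quvR* is not transcribed.
So QuvR is not produced.
Activator NolP is present, so *yilB* is transcribed.

ON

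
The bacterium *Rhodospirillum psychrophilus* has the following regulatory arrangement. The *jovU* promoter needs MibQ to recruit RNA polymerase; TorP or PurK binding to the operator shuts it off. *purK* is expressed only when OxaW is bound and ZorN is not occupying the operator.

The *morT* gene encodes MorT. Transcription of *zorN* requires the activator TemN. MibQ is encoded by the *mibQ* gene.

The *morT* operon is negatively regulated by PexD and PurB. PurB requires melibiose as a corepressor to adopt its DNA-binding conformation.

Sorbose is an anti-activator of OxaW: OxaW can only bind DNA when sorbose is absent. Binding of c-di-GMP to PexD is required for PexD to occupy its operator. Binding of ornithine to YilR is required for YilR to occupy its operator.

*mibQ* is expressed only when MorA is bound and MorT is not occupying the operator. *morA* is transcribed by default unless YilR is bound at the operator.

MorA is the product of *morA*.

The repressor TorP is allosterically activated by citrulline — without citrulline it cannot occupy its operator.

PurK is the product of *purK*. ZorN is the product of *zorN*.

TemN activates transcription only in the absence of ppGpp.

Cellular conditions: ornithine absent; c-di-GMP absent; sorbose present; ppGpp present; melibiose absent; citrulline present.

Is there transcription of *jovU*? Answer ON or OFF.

Ornithine is absent, so YilR is inactive.
With no repressor bound, *morA* is transcribed.
So MorA is produced and active.
c-di-GMP is absent, so PexD is inactive.
Melibiose is absent, so PurB is inactive.
With no repressor bound, *morT* is transcribed.
So MorT is produced and active.
With repressor MorT bound, *mibQ* is not transcribed.
So MibQ is not produced.
Citrulline is present, so TorP is active.
Sorbose is present, so OxaW is inactive.
ppGpp is present, so TemN is inactive.
Required activator TemN is absent, so *zorN* is not transcribed.
So ZorN is not produced.
Required activator OxaW is absent, so *purK* is not transcribed.
So PurK is not produced.
With repressor TorP bound, *jovU* is not transcribed.

OFF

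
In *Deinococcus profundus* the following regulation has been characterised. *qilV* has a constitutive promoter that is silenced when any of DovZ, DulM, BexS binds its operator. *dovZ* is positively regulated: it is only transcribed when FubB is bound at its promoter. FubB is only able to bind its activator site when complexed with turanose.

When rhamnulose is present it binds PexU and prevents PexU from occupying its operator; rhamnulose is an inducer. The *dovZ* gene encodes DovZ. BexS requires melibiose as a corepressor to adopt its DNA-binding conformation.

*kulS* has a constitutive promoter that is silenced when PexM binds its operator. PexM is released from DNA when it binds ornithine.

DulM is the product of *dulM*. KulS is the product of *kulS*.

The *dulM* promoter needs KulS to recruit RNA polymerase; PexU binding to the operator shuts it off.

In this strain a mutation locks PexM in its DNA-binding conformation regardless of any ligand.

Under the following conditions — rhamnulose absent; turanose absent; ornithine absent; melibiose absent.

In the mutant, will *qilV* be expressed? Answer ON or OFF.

ON

Turanose is absent, so FubB is inactive.
Required activator FubB is absent, so *dovZ* is not transcribed.
So DovZ is not produced.
PexM is constitutively active in this strain.
With repressor PexM bound, *kulS* is not transcribed.
So KulS is not produced.
Rhamnulose is absent, so PexU is active.
With repressor PexU bound, *dulM* is not transcribed.
So DulM is not produced.
Melibiose is absent, so BexS is inactive.
With no repressor bound, *qilV* is transcribed.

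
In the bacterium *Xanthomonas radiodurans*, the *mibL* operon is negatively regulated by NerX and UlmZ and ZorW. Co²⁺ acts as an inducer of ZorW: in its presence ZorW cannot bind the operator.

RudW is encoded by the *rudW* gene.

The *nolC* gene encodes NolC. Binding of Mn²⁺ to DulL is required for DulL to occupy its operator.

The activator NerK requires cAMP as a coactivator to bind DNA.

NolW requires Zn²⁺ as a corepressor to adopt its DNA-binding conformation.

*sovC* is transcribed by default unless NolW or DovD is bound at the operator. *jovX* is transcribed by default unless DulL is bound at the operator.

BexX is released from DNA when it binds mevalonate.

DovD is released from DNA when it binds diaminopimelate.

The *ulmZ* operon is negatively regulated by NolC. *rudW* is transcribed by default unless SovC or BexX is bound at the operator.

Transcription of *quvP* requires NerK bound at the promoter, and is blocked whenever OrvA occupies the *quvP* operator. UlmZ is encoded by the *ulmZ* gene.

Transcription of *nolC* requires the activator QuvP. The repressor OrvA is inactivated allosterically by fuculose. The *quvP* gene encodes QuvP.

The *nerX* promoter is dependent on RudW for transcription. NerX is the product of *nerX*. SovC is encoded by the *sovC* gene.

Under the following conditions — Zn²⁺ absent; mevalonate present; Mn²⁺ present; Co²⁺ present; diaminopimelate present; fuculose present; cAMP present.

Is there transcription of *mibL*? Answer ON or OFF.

ON

Zn²⁺ is absent, so NolW is inactive.
Diaminopimelate is present, so DovD is inactive.
With no repressor bound, *sovC* is transcribed.
So SovC is produced and active.
Mevalonate is present, so BexX is inactive.
With repressor SovC bound, *rudW* is not transcribed.
So RudW is not produced.
Required activator RudW is absent, so *nerX* is not transcribed.
So NerX is not produced.
Fuculose is present, so OrvA is inactive.
cAMP is present, so NerK is active.
No repressor is bound and NerK is active, so *quvP* is transcribed.
So QuvP is produced and active.
No repressor is bound and QuvP is active, so *nolC* is transcribed.
So NolC is produced and active.
With repressor NolC bound, *ulmZ* is not transcribed.
So UlmZ is not produced.
Co²⁺ is present, so ZorW is inactive.
With no repressor bound, *mibL* is transcribed.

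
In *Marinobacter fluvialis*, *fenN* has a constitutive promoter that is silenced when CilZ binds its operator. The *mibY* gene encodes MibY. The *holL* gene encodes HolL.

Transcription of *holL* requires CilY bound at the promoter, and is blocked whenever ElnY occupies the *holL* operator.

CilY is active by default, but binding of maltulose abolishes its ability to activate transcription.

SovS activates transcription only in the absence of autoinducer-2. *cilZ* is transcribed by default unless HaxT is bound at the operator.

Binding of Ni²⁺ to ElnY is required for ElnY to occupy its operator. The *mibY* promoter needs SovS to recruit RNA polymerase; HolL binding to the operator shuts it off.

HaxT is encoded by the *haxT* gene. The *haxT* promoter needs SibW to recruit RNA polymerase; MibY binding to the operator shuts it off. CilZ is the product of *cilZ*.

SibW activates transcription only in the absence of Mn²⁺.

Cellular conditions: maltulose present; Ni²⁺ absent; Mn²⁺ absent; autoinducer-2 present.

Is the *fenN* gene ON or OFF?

ON

Maltulose is present, so CilY is inactive.
Ni²⁺ is absent, so ElnY is inactive.
Required activator CilY is absent, so *holL* is not transcribed.
So HolL is not produced.
Autoinducer-2 is present, so SovS is inactive.
Required activator SovS is absent, so *mibY* is not transcribed.
So MibY is not produced.
Mn²⁺ is absent, so SibW is active.
No repressor is bound and SibW is active, so *haxT* is transcribed.
So HaxT is produced and active.
With repressor HaxT bound, *cilZ* is not transcribed.
So CilZ is not produced.
With no repressor bound, *fenN* is transcribed.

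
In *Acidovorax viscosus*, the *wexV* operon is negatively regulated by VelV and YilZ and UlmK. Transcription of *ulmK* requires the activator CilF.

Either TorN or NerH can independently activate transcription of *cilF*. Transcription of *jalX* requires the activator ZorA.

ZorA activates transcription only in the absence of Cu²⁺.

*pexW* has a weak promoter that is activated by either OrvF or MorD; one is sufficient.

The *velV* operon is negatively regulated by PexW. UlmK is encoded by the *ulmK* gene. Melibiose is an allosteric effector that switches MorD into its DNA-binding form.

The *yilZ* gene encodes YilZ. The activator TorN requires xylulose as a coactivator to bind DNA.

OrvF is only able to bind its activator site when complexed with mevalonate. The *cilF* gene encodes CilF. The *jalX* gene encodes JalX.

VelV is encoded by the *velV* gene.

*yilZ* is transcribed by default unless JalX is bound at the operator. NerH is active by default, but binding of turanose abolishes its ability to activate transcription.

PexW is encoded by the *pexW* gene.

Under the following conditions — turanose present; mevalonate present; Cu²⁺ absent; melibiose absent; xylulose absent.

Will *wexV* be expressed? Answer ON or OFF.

ON

Mevalonate is present, so OrvF is active.
Melibiose is absent, so MorD is inactive.
Activator OrvF is present, so *pexW* is transcribed.
So PexW is produced and active.
With repressor PexW bound, *velV* is not transcribed.
So VelV is not produced.
Cu²⁺ is absent, so ZorA is active.
No repressor is bound and ZorA is active, so *jalX* is transcribed.
So JalX is produced and active.
With repressor JalX bound, *yilZ* is not transcribed.
So YilZ is not produced.
Xylulose is absent, so TorN is inactive.
Turanose is present, so NerH is inactive.
No activator is available at the *cilF* promoter, so *cilF* is not transcribed.
So CilF is not produced.
Required activator CilF is absent, so *ulmK* is not transcribed.
So UlmK is not produced.
With no repressor bound, *wexV* is transcribed.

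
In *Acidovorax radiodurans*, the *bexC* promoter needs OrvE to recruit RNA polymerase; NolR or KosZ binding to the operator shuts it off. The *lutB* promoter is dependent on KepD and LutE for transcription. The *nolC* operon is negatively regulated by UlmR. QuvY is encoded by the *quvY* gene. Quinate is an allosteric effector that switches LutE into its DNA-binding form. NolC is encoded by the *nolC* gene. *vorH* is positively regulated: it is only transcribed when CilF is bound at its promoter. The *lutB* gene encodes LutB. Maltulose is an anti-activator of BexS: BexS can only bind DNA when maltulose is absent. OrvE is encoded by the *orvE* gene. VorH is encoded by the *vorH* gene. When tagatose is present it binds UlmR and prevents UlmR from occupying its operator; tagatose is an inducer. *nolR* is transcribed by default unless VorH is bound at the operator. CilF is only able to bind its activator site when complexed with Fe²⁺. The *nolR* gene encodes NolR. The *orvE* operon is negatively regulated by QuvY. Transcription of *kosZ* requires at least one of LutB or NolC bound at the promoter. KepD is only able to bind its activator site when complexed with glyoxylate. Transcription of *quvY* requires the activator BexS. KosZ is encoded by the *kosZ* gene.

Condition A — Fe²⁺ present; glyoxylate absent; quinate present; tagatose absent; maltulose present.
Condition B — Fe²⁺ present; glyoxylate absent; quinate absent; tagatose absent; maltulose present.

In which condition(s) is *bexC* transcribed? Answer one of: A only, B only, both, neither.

both

Condition A:
Fe²⁺ is present, so CilF is active.
No repressor is bound and CilF is active, so *vorH* is transcribed.
So VorH is produced and active.
With repressor VorH bound, *nolR* is not transcribed.
So NolR is not produced.
Glyoxylate is absent, so KepD is inactive.
Quinate is present, so LutE is active.
Required activator KepD is absent, so *lutB* is not transcribed.
So LutB is not produced.
Tagatose is absent, so UlmR is active.
With repressor UlmR bound, *nolC* is not transcribed.
So NolC is not produced.
No activator is available at the *kosZ* promoter, so *kosZ* is not transcribed.
So KosZ is not produced.
Maltulose is present, so BexS is inactive.
Required activator BexS is absent, so *quvY* is not transcribed.
So QuvY is not produced.
With no repressor bound, *orvE* is transcribed.
So OrvE is produced and active.
No repressor is bound and OrvE is active, so *bexC* is transcribed.
→ *bexC* is ON in A.
Condition B:
Fe²⁺ is present, so CilF is active.
No repressor is bound and CilF is active, so *vorH* is transcribed.
So VorH is produced and active.
With repressor VorH bound, *nolR* is not transcribed.
So NolR is not produced.
Glyoxylate is absent, so KepD is inactive.
Quinate is absent, so LutE is inactive.
Required activator KepD is absent, so *lutB* is not transcribed.
So LutB is not produced.
Tagatose is absent, so UlmR is active.
With repressor UlmR bound, *nolC* is not transcribed.
So NolC is not produced.
No activator is available at the *kosZ* promoter, so *kosZ* is not transcribed.
So KosZ is not produced.
Maltulose is present, so BexS is inactive.
Required activator BexS is absent, so *quvY* is not transcribed.
So QuvY is not produced.
With no repressor bound, *orvE* is transcribed.
So OrvE is produced and active.
No repressor is bound and OrvE is active, so *bexC* is transcribed.
→ *bexC* is ON in B.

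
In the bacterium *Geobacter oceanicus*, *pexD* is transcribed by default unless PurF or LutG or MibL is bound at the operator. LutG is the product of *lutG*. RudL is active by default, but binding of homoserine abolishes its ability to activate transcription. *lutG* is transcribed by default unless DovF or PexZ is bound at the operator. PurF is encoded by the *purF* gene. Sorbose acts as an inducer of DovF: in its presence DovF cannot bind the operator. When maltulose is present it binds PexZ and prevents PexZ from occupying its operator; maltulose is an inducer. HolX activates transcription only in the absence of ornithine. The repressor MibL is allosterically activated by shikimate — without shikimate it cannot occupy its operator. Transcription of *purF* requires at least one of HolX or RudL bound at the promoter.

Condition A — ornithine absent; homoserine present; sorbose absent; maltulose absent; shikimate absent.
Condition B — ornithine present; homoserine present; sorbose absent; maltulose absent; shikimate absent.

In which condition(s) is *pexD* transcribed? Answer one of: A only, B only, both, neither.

Condition A:
Ornithine is absent, so HolX is active.
Homoserine is present, so RudL is inactive.
Activator HolX is present, so *purF* is transcribed.
So PurF is produced and active.
Sorbose is absent, so DovF is active.
Maltulose is absent, so PexZ is active.
With repressor DovF bound, *lutG* is not transcribed.
So LutG is not produced.
Shikimate is absent, so MibL is inactive.
With repressor PurF bound, *pexD* is not transcribed.
→ *pexD* is OFF in A.
Condition B:
Ornithine is present, so HolX is inactive.
Homoserine is present, so RudL is inactive.
No activator is available at the *purF* promoter, so *purF* is not transcribed.
So PurF is not produced.
Sorbose is absent, so DovF is active.
Maltulose is absent, so PexZ is active.
With repressor DovF bound, *lutG* is not transcribed.
So LutG is not produced.
Shikimate is absent, so MibL is inactive.
With no repressor bound, *pexD* is transcribed.
→ *pexD* is ON in B.

B only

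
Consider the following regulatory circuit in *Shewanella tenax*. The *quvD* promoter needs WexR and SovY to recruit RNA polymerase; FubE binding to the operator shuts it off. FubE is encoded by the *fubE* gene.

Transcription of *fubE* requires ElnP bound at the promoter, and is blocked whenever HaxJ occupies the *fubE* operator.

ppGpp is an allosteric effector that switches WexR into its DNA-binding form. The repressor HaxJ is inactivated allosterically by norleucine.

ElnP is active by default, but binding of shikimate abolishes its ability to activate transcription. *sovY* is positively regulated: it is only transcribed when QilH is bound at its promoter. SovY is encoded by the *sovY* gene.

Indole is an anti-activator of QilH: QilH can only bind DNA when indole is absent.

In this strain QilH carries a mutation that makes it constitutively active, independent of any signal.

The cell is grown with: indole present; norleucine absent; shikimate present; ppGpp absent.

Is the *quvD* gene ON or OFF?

ppGpp is absent, so WexR is inactive.
Norleucine is absent, so HaxJ is active.
Shikimate is present, so ElnP is inactive.
With repressor HaxJ bound, *fubE* is not transcribed.
So FubE is not produced.
QilH is constitutively active in this strain.
No repressor is bound and QilH is active, so *sovY* is transcribed.
So SovY is produced and active.
Required activator WexR is absent, so *quvD* is not transcribed.

OFF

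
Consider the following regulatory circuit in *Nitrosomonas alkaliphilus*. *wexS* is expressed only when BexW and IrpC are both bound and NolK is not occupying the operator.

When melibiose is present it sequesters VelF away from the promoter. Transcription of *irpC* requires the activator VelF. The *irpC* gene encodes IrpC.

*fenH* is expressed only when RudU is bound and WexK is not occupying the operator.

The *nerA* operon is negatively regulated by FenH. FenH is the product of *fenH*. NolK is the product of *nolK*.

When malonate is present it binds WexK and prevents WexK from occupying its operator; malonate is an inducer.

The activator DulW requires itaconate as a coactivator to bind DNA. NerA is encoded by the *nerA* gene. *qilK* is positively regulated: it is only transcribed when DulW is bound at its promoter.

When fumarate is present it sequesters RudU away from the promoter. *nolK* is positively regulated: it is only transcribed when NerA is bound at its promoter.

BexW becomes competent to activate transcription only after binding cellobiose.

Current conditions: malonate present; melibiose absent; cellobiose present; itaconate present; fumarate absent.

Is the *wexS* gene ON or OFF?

Cellobiose is present, so BexW is active.
Malonate is present, so WexK is inactive.
Fumarate is absent, so RudU is active.
No repressor is bound and RudU is active, so *fenH* is transcribed.
So FenH is produced and active.
With repressor FenH bound, *nerA* is not transcribed.
So NerA is not produced.
Required activator NerA is absent, so *nolK* is not transcribed.
So NolK is not produced.
Melibiose is absent, so VelF is active.
No repressor is bound and VelF is active, so *irpC* is transcribed.
So IrpC is produced and active.
No repressor is bound and BexW and IrpC are active, so *wexS* is transcribed.

ON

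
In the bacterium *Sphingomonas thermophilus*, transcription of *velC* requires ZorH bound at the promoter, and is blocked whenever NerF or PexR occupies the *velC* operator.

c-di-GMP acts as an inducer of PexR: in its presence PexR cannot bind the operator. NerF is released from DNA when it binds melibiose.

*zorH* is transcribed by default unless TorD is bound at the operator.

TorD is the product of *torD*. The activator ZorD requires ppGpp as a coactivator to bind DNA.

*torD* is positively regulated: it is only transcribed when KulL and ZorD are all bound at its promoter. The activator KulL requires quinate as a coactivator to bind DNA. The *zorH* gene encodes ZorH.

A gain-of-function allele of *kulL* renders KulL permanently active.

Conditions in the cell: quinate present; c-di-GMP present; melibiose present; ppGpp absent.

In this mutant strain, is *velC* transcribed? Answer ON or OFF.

ON

KulL is constitutively active in this strain.
ppGpp is absent, so ZorD is inactive.
Required activator ZorD is absent, so *torD* is not transcribed.
So TorD is not produced.
With no repressor bound, *zorH* is transcribed.
So ZorH is produced and active.
Melibiose is present, so NerF is inactive.
c-di-GMP is present, so PexR is inactive.
No repressor is bound and ZorH is active, so *velC* is transcribed.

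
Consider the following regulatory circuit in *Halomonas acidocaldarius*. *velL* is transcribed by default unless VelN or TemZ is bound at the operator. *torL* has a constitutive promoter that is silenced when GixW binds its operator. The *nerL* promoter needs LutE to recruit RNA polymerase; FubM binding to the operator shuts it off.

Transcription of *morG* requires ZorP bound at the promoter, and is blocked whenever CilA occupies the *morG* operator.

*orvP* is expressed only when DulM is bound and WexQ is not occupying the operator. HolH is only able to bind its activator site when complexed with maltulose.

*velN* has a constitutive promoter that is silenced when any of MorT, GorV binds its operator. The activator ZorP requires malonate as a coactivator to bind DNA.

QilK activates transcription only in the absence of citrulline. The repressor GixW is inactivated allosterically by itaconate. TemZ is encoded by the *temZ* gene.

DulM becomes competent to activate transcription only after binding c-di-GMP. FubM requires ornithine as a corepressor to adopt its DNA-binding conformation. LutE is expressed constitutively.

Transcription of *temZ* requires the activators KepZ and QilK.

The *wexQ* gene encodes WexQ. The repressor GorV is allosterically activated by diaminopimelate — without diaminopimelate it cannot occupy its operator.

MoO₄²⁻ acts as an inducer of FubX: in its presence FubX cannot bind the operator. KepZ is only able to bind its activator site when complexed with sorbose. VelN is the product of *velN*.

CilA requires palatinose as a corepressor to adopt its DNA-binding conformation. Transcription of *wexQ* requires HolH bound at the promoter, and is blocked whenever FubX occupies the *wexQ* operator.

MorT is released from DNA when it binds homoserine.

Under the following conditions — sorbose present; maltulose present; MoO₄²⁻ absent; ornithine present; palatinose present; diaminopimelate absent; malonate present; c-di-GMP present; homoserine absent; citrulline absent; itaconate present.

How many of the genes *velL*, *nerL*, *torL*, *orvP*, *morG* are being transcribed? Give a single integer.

Homoserine is absent, so MorT is active.
Diaminopimelate is absent, so GorV is inactive.
With repressor MorT bound, *velN* is not transcribed.
So VelN is not produced.
Sorbose is present, so KepZ is active.
Citrulline is absent, so QilK is active.
No repressor is bound and KepZ and QilK are active, so *temZ* is transcribed.
So TemZ is produced and active.
With repressor TemZ bound, *velL* is not transcribed.
→ *velL* is OFF.
LutE is produced constitutively and is active.
Ornithine is present, so FubM is active.
With repressor FubM bound, *nerL* is not transcribed.
→ *nerL* is OFF.
Itaconate is present, so GixW is inactive.
With no repressor bound, *torL* is transcribed.
→ *torL* is ON.
c-di-GMP is present, so DulM is active.
Maltulose is present, so HolH is active.
MoO₄²⁻ is absent, so FubX is active.
With repressor FubX bound, *wexQ* is not transcribed.
So WexQ is not produced.
No repressor is bound and DulM is active, so *orvP* is transcribed.
→ *orvP* is ON.
Palatinose is present, so CilA is active.
Malonate is present, so ZorP is active.
With repressor CilA bound, *morG* is not transcribed.
→ *morG* is OFF.
2 of the 5 genes are transcribed.

2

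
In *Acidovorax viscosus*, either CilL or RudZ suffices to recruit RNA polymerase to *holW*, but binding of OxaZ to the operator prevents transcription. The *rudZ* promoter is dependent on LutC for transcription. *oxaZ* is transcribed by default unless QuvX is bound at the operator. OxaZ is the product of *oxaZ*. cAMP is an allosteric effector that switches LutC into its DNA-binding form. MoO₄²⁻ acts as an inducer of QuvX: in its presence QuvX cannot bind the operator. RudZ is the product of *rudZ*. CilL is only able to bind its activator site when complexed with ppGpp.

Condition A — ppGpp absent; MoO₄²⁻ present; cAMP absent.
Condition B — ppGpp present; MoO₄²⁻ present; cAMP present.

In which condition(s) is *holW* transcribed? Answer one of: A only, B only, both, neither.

neither

Condition A:
ppGpp is absent, so CilL is inactive.
MoO₄²⁻ is present, so QuvX is inactive.
With no repressor bound, *oxaZ* is transcribed.
So OxaZ is produced and active.
cAMP is absent, so LutC is inactive.
Required activator LutC is absent, so *rudZ* is not transcribed.
So RudZ is not produced.
With repressor OxaZ bound, *holW* is not transcribed.
→ *holW* is OFF in A.
Condition B:
ppGpp is present, so CilL is active.
MoO₄²⁻ is present, so QuvX is inactive.
With no repressor bound, *oxaZ* is transcribed.
So OxaZ is produced and active.
cAMP is present, so LutC is active.
No repressor is bound and LutC is active, so *rudZ* is transcribed.
So RudZ is produced and active.
With repressor OxaZ bound, *holW* is not transcribed.
→ *holW* is OFF in B.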